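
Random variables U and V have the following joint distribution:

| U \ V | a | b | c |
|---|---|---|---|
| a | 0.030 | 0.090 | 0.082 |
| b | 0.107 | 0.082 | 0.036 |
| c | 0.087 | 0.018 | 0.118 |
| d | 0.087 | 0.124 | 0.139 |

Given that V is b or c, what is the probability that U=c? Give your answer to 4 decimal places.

P(V=b) = 0.090 + 0.082 + 0.018 + 0.124 = 0.314.
P(V=c) = 0.082 + 0.036 + 0.118 + 0.139 = 0.375.
P(V ∈ {b, c}) = 0.314 + 0.375 = 0.689; P(U=c, V ∈ {b, c}) = 0.018 + 0.118 = 0.136.
P(U=c | V ∈ {b, c}) = 0.136/0.689 = 0.1974.

0.1974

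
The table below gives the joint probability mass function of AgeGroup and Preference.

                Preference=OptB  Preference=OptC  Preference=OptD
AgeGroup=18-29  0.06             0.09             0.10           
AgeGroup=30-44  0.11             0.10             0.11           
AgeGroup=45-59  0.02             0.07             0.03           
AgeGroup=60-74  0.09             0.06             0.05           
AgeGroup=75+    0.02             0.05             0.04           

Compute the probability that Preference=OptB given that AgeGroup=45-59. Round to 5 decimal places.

P(AgeGroup=45-59) = 0.02 + 0.07 + 0.03 = 0.12.
P(Preference=OptB | AgeGroup=45-59) = 0.02/0.12 = 0.16667.

0.16667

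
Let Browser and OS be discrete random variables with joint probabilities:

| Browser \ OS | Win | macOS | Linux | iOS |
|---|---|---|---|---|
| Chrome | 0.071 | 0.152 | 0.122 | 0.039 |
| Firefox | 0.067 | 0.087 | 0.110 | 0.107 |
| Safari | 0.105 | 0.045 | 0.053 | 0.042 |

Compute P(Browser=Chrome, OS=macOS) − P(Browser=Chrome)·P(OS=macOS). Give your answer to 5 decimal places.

P(Browser=Chrome) = 0.071 + 0.152 + 0.122 + 0.039 = 0.384.
P(OS=macOS) = 0.152 + 0.087 + 0.045 = 0.284.
P(Browser=Chrome, OS=macOS) − P(Browser=Chrome)P(OS=macOS) = 0.152 − 0.384×0.284 = 0.04294.

0.04294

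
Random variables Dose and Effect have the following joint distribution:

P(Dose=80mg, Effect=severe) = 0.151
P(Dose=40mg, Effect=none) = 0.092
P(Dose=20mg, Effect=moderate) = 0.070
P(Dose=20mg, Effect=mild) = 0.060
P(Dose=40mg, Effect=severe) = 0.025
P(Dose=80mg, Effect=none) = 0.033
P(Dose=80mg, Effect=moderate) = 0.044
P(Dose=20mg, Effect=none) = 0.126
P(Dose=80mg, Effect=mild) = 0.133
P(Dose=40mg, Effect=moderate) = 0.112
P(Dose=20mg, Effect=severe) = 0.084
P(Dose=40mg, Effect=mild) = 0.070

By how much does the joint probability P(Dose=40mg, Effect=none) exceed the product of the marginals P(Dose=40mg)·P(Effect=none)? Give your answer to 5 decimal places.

0.01695

P(Dose=40mg) = 0.092 + 0.070 + 0.112 + 0.025 = 0.299.
P(Effect=none) = 0.126 + 0.092 + 0.033 = 0.251.
P(Dose=40mg, Effect=none) − P(Dose=40mg)P(Effect=none) = 0.092 − 0.299×0.251 = 0.01695.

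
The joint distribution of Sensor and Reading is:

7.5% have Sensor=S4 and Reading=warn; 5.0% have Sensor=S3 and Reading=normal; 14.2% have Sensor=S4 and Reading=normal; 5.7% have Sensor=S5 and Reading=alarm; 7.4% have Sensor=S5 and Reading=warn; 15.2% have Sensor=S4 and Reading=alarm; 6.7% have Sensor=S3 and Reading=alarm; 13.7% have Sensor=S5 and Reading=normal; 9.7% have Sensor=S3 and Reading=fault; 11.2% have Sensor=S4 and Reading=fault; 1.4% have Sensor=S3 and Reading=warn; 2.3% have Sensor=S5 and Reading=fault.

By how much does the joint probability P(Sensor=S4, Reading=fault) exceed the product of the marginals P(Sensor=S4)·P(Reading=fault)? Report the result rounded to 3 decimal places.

P(Sensor=S4) = 0.142 + 0.075 + 0.152 + 0.112 = 0.481.
P(Reading=fault) = 0.097 + 0.112 + 0.023 = 0.232.
P(Sensor=S4, Reading=fault) − P(Sensor=S4)P(Reading=fault) = 0.112 − 0.481×0.232 = 0.000.

0.000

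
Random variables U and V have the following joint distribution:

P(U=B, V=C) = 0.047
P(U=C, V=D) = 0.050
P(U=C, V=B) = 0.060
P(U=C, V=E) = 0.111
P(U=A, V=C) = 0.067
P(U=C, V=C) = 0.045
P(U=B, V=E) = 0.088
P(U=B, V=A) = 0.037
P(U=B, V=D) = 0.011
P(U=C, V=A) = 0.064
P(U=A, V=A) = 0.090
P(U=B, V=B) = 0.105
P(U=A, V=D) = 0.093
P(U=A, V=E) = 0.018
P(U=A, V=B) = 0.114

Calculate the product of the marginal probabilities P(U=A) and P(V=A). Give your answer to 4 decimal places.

0.0730

P(U=A) = 0.090 + 0.114 + 0.067 + 0.093 + 0.018 = 0.382.
P(V=A) = 0.090 + 0.037 + 0.064 = 0.191.
Product: 0.382 × 0.191 = 0.0730.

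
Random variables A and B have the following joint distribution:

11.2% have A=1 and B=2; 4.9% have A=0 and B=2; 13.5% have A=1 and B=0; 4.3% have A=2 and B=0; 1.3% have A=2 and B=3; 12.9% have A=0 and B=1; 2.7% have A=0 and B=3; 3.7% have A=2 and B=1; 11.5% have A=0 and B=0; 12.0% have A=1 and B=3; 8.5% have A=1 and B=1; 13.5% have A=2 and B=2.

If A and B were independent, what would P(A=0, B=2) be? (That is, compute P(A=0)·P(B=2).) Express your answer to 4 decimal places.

P(A=0) = 0.115 + 0.129 + 0.049 + 0.027 = 0.320.
P(B=2) = 0.049 + 0.112 + 0.135 = 0.296.
Product: 0.320 × 0.296 = 0.0947.

0.0947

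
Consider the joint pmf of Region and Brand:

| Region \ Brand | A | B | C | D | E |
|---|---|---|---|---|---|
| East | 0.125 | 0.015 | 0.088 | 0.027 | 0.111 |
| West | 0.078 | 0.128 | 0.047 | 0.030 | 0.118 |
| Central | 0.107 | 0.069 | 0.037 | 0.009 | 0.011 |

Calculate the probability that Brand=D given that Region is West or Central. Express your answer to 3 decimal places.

0.062

P(Region=West) = 0.078 + 0.128 + 0.047 + 0.030 + 0.118 = 0.401.
P(Region=Central) = 0.107 + 0.069 + 0.037 + 0.009 + 0.011 = 0.233.
P(Region ∈ {West, Central}) = 0.401 + 0.233 = 0.634; P(Brand=D, Region ∈ {West, Central}) = 0.030 + 0.009 = 0.039.
P(Brand=D | Region ∈ {West, Central}) = 0.039/0.634 = 0.062.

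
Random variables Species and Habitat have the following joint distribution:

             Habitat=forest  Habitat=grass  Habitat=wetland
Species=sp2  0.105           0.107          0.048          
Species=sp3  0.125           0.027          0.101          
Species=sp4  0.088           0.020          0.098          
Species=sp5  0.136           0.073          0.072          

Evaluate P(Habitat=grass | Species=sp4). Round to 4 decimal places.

P(Species=sp4) = 0.088 + 0.020 + 0.098 = 0.206.
P(Habitat=grass | Species=sp4) = 0.020/0.206 = 0.0971.

0.0971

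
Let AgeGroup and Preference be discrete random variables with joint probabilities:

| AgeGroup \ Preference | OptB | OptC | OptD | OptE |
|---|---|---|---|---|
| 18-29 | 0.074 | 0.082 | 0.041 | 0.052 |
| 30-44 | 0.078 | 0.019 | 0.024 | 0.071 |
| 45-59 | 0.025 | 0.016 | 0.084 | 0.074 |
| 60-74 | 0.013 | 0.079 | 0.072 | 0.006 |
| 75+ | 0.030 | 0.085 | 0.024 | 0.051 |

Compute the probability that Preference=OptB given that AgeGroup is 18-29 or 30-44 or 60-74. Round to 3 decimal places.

0.270

P(AgeGroup=18-29) = 0.074 + 0.082 + 0.041 + 0.052 = 0.249.
P(AgeGroup=30-44) = 0.078 + 0.019 + 0.024 + 0.071 = 0.192.
P(AgeGroup=60-74) = 0.013 + 0.079 + 0.072 + 0.006 = 0.170.
P(AgeGroup ∈ {18-29, 30-44, 60-74}) = 0.249 + 0.192 + 0.170 = 0.611; P(Preference=OptB, AgeGroup ∈ {18-29, 30-44, 60-74}) = 0.074 + 0.078 + 0.013 = 0.165.
P(Preference=OptB | AgeGroup ∈ {18-29, 30-44, 60-74}) = 0.165/0.611 = 0.270.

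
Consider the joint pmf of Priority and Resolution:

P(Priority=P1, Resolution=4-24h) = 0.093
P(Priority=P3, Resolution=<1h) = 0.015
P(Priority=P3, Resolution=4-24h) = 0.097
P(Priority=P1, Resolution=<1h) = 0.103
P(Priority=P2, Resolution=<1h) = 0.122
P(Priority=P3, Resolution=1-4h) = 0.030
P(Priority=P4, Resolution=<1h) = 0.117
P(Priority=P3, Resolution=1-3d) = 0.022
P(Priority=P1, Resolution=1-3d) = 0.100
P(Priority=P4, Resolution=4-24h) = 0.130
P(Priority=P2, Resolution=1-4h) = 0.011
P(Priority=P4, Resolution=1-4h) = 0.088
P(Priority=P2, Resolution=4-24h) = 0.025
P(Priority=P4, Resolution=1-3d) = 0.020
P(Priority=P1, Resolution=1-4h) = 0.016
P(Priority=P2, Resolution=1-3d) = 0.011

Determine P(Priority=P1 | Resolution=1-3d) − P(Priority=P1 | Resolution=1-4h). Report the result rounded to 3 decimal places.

P(Resolution=1-3d) = 0.100 + 0.011 + 0.022 + 0.020 = 0.153; P(Priority=P1 | Resolution=1-3d) = 0.100/0.153 = 0.6536.
P(Resolution=1-4h) = 0.016 + 0.011 + 0.030 + 0.088 = 0.145; P(Priority=P1 | Resolution=1-4h) = 0.016/0.145 = 0.1103.
Difference = 0.543.

0.543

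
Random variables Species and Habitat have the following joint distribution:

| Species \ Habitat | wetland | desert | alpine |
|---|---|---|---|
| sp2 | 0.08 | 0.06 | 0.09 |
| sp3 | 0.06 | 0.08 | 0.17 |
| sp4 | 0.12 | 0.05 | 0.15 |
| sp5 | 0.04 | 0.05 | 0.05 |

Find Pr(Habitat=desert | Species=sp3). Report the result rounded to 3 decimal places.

P(Species=sp3) = 0.06 + 0.08 + 0.17 = 0.31.
P(Habitat=desert | Species=sp3) = 0.08/0.31 = 0.258.

0.258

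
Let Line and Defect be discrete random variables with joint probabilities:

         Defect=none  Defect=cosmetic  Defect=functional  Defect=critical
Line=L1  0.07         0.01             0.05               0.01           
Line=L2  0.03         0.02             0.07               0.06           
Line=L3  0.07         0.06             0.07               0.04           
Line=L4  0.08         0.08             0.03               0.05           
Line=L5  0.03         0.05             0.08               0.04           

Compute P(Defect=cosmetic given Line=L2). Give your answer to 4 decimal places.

P(Line=L2) = 0.03 + 0.02 + 0.07 + 0.06 = 0.18.
P(Defect=cosmetic | Line=L2) = 0.02/0.18 = 0.1111.

0.1111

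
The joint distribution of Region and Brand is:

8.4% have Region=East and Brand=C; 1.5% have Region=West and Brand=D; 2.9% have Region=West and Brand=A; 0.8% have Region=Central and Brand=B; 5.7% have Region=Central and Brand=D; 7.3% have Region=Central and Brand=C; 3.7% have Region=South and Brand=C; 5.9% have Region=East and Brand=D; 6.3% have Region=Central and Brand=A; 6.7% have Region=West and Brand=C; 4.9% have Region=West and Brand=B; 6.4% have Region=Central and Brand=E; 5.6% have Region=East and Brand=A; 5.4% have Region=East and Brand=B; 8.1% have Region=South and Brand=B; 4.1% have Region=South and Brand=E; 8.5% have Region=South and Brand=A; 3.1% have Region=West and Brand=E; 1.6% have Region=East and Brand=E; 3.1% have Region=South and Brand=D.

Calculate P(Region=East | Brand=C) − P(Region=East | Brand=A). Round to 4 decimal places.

0.0815

P(Brand=C) = 0.037 + 0.084 + 0.067 + 0.073 = 0.261; P(Region=East | Brand=C) = 0.084/0.261 = 0.32184.
P(Brand=A) = 0.085 + 0.056 + 0.029 + 0.063 = 0.233; P(Region=East | Brand=A) = 0.056/0.233 = 0.24034.
Difference = 0.0815.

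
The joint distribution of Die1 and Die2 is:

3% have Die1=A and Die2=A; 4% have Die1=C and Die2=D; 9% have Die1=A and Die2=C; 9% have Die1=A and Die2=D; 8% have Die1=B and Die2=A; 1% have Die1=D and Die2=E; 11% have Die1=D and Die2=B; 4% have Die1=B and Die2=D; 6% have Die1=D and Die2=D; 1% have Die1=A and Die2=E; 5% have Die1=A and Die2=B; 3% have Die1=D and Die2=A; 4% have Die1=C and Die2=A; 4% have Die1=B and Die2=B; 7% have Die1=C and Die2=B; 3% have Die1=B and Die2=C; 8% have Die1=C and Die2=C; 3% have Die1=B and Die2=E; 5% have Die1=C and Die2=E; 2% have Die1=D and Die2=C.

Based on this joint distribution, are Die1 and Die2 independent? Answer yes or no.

no

P(Die1=D) = 0.23 and P(Die2=B) = 0.27, so their product is 0.0621, but P(Die1=D, Die2=B) = 0.11. Since these differ, Die1 and Die2 are not independent.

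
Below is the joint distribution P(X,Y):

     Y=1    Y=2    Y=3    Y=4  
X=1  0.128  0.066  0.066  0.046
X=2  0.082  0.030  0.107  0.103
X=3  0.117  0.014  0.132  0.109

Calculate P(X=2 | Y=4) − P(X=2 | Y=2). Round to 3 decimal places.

P(Y=4) = 0.046 + 0.103 + 0.109 = 0.258; P(X=2 | Y=4) = 0.103/0.258 = 0.3992.
P(Y=2) = 0.066 + 0.030 + 0.014 = 0.110; P(X=2 | Y=2) = 0.030/0.110 = 0.2727.
Difference = 0.126.

0.126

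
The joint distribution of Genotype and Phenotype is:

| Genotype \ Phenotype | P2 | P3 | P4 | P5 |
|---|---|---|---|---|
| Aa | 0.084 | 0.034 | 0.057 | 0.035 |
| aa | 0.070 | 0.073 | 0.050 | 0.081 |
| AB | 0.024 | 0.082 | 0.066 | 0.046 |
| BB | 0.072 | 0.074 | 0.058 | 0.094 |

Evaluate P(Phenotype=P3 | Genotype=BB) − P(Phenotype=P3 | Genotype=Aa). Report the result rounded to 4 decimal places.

0.0864

P(Genotype=BB) = 0.072 + 0.074 + 0.058 + 0.094 = 0.298; P(Phenotype=P3 | Genotype=BB) = 0.074/0.298 = 0.24832.
P(Genotype=Aa) = 0.084 + 0.034 + 0.057 + 0.035 = 0.210; P(Phenotype=P3 | Genotype=Aa) = 0.034/0.210 = 0.16190.
Difference = 0.0864.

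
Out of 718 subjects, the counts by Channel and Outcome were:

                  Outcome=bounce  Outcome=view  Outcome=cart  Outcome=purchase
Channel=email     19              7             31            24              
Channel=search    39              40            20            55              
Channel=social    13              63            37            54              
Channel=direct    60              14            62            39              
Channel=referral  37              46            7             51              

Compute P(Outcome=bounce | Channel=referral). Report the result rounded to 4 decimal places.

0.2624

Total with Channel=referral: 37 + 46 + 7 + 51 = 141.
P(Outcome=bounce | Channel=referral) = 37/141 = 0.2624.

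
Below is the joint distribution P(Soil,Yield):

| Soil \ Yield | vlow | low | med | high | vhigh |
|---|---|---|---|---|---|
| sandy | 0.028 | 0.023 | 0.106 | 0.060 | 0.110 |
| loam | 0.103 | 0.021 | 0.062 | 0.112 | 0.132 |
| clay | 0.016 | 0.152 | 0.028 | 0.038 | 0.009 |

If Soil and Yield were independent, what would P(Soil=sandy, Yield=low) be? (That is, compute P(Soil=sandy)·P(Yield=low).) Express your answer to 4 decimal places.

0.0641

P(Soil=sandy) = 0.028 + 0.023 + 0.106 + 0.060 + 0.110 = 0.327.
P(Yield=low) = 0.023 + 0.021 + 0.152 = 0.196.
Product: 0.327 × 0.196 = 0.0641.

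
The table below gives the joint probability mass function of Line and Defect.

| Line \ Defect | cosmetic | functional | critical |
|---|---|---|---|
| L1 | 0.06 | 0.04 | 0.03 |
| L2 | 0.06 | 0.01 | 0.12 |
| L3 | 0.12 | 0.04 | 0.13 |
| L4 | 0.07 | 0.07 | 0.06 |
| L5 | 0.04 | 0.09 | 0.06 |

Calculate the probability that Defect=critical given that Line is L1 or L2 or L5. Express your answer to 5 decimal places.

0.41176

P(Line=L1) = 0.06 + 0.04 + 0.03 = 0.13.
P(Line=L2) = 0.06 + 0.01 + 0.12 = 0.19.
P(Line=L5) = 0.04 + 0.09 + 0.06 = 0.19.
P(Line ∈ {L1, L2, L5}) = 0.13 + 0.19 + 0.19 = 0.51; P(Defect=critical, Line ∈ {L1, L2, L5}) = 0.03 + 0.12 + 0.06 = 0.21.
P(Defect=critical | Line ∈ {L1, L2, L5}) = 0.21/0.51 = 0.41176.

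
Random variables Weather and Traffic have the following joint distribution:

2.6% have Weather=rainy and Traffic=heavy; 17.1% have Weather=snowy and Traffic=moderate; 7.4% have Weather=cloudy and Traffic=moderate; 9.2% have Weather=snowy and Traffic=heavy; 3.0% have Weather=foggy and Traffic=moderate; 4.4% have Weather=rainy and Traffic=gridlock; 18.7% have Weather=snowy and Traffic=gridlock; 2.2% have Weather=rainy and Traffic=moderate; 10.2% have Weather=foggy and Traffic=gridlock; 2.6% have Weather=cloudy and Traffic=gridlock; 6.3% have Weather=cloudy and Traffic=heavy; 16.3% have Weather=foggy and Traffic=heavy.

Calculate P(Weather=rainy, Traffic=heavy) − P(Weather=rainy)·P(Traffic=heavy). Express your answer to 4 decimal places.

P(Weather=rainy) = 0.022 + 0.026 + 0.044 = 0.092.
P(Traffic=heavy) = 0.063 + 0.026 + 0.092 + 0.163 = 0.344.
P(Weather=rainy, Traffic=heavy) − P(Weather=rainy)P(Traffic=heavy) = 0.026 − 0.092×0.344 = -0.0056.

-0.0056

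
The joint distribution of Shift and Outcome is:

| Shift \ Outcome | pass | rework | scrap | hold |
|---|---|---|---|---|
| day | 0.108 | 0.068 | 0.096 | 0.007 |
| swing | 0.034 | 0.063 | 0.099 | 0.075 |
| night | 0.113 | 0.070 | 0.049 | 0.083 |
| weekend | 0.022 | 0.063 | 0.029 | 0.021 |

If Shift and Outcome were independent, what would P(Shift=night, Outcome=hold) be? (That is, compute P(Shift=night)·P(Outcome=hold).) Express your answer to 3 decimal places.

0.059

P(Shift=night) = 0.113 + 0.070 + 0.049 + 0.083 = 0.315.
P(Outcome=hold) = 0.007 + 0.075 + 0.083 + 0.021 = 0.186.
Product: 0.315 × 0.186 = 0.059.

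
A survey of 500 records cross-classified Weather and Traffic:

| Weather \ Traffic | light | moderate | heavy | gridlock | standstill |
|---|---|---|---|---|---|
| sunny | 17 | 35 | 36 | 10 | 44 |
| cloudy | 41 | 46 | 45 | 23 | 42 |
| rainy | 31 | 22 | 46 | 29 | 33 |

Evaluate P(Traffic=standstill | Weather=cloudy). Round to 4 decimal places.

Total with Weather=cloudy: 41 + 46 + 45 + 23 + 42 = 197.
P(Traffic=standstill | Weather=cloudy) = 42/197 = 0.2132.

0.2132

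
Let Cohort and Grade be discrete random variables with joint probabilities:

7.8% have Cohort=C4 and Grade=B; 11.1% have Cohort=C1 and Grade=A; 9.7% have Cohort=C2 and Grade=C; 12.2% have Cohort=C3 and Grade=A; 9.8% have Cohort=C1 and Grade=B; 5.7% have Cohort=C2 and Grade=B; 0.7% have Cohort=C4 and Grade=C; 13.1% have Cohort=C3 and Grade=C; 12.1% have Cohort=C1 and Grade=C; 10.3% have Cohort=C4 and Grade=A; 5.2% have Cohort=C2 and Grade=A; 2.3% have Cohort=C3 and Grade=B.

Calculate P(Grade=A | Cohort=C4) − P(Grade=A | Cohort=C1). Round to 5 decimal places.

P(Cohort=C4) = 0.103 + 0.078 + 0.007 = 0.188; P(Grade=A | Cohort=C4) = 0.103/0.188 = 0.547872.
P(Cohort=C1) = 0.111 + 0.098 + 0.121 = 0.330; P(Grade=A | Cohort=C1) = 0.111/0.330 = 0.336364.
Difference = 0.21151.

0.21151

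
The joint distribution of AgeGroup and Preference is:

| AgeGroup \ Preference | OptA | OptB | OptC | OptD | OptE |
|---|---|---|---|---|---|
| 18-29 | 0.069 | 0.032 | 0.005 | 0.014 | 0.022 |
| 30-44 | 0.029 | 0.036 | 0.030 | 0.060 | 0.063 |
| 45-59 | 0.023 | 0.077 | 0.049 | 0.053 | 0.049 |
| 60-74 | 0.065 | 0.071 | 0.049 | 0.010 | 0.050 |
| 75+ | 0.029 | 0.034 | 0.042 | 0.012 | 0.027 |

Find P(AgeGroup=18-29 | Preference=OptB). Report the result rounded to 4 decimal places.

P(Preference=OptB) = 0.032 + 0.036 + 0.077 + 0.071 + 0.034 = 0.250.
P(AgeGroup=18-29 | Preference=OptB) = 0.032/0.250 = 0.1280.

0.1280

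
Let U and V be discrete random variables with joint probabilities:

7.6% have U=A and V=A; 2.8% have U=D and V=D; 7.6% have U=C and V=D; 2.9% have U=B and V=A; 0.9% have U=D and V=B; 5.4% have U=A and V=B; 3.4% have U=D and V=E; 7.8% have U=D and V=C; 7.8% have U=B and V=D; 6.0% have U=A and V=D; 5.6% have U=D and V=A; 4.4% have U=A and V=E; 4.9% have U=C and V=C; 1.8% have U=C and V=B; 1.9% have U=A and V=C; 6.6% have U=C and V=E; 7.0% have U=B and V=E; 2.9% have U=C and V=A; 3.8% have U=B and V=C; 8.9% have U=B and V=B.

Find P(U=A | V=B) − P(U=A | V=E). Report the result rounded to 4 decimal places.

P(V=B) = 0.054 + 0.089 + 0.018 + 0.009 = 0.170; P(U=A | V=B) = 0.054/0.170 = 0.31765.
P(V=E) = 0.044 + 0.070 + 0.066 + 0.034 = 0.214; P(U=A | V=E) = 0.044/0.214 = 0.20561.
Difference = 0.1120.

0.1120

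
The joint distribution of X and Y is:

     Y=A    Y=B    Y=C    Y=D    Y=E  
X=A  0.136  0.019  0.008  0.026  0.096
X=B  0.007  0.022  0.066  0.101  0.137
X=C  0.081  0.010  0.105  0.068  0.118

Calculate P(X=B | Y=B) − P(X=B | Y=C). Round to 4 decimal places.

0.0627

P(Y=B) = 0.019 + 0.022 + 0.010 = 0.051; P(X=B | Y=B) = 0.022/0.051 = 0.43137.
P(Y=C) = 0.008 + 0.066 + 0.105 = 0.179; P(X=B | Y=C) = 0.066/0.179 = 0.36872.
Difference = 0.0627.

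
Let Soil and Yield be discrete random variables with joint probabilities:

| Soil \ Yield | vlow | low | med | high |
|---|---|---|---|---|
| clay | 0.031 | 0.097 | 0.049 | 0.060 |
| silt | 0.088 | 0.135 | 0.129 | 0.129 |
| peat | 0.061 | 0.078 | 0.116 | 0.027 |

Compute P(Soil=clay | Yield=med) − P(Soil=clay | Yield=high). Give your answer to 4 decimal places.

P(Yield=med) = 0.049 + 0.129 + 0.116 = 0.294; P(Soil=clay | Yield=med) = 0.049/0.294 = 0.16667.
P(Yield=high) = 0.060 + 0.129 + 0.027 = 0.216; P(Soil=clay | Yield=high) = 0.060/0.216 = 0.27778.
Difference = -0.1111.

-0.1111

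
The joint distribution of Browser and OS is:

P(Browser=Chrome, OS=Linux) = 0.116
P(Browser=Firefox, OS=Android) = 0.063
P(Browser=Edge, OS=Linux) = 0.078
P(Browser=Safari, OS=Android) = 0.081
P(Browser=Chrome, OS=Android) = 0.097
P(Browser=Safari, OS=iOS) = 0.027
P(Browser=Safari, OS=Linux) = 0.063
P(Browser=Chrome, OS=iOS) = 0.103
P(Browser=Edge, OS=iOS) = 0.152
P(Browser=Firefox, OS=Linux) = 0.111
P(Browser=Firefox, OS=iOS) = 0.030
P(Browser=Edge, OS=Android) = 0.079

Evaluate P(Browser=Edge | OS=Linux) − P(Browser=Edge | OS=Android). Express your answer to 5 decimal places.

P(OS=Linux) = 0.116 + 0.111 + 0.063 + 0.078 = 0.368; P(Browser=Edge | OS=Linux) = 0.078/0.368 = 0.211957.
P(OS=Android) = 0.097 + 0.063 + 0.081 + 0.079 = 0.320; P(Browser=Edge | OS=Android) = 0.079/0.320 = 0.246875.
Difference = -0.03492.

-0.03492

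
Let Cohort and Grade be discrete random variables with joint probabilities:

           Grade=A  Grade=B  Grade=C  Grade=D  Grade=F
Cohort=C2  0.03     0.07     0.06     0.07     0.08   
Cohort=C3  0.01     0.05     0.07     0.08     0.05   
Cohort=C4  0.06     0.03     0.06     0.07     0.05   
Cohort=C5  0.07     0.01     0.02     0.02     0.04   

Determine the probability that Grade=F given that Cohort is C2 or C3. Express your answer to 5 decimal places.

P(Cohort=C2) = 0.03 + 0.07 + 0.06 + 0.07 + 0.08 = 0.31.
P(Cohort=C3) = 0.01 + 0.05 + 0.07 + 0.08 + 0.05 = 0.26.
P(Cohort ∈ {C2, C3}) = 0.31 + 0.26 = 0.57; P(Grade=F, Cohort ∈ {C2, C3}) = 0.08 + 0.05 = 0.13.
P(Grade=F | Cohort ∈ {C2, C3}) = 0.13/0.57 = 0.22807.

0.22807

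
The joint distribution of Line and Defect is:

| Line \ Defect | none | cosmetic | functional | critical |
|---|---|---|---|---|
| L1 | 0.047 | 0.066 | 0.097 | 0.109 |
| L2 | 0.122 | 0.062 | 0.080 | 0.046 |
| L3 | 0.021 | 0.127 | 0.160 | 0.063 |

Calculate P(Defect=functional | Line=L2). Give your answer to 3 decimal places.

0.258

P(Line=L2) = 0.122 + 0.062 + 0.080 + 0.046 = 0.310.
P(Defect=functional | Line=L2) = 0.080/0.310 = 0.258.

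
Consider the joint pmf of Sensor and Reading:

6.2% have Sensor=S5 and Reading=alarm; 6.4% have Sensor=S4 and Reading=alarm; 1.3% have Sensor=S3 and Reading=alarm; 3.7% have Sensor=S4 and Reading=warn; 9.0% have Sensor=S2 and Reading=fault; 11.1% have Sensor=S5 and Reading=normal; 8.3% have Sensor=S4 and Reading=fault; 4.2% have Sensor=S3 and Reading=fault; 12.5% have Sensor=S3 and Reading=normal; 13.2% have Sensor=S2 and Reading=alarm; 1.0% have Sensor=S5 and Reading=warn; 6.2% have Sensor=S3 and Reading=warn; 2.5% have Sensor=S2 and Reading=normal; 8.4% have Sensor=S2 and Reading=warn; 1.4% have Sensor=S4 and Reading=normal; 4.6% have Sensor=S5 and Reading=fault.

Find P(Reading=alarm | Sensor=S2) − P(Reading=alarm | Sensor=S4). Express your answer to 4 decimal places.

0.0756

P(Sensor=S2) = 0.025 + 0.084 + 0.132 + 0.090 = 0.331; P(Reading=alarm | Sensor=S2) = 0.132/0.331 = 0.39879.
P(Sensor=S4) = 0.014 + 0.037 + 0.064 + 0.083 = 0.198; P(Reading=alarm | Sensor=S4) = 0.064/0.198 = 0.32323.
Difference = 0.0756.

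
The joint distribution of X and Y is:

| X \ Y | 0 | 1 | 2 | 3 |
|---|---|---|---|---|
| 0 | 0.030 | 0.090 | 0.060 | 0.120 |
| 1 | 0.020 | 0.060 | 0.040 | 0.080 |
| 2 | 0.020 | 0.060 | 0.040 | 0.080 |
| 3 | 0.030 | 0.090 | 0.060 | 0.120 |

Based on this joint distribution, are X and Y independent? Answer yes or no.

Every cell satisfies P(X,Y) = P(X)·P(Y). For instance P(X=3) = 0.300, P(Y=0) = 0.100, and 0.300×0.100 = 0.030 matches the joint entry. So X and Y are independent.

yes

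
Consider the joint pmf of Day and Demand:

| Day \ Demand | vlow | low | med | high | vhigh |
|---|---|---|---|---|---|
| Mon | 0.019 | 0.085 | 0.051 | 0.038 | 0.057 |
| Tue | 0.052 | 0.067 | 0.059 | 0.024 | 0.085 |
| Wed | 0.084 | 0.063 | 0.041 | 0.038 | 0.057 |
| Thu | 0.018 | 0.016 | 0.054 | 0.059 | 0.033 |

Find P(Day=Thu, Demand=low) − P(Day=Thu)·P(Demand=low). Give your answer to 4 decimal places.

P(Day=Thu) = 0.018 + 0.016 + 0.054 + 0.059 + 0.033 = 0.180.
P(Demand=low) = 0.085 + 0.067 + 0.063 + 0.016 = 0.231.
P(Day=Thu, Demand=low) − P(Day=Thu)P(Demand=low) = 0.016 − 0.180×0.231 = -0.0256.

-0.0256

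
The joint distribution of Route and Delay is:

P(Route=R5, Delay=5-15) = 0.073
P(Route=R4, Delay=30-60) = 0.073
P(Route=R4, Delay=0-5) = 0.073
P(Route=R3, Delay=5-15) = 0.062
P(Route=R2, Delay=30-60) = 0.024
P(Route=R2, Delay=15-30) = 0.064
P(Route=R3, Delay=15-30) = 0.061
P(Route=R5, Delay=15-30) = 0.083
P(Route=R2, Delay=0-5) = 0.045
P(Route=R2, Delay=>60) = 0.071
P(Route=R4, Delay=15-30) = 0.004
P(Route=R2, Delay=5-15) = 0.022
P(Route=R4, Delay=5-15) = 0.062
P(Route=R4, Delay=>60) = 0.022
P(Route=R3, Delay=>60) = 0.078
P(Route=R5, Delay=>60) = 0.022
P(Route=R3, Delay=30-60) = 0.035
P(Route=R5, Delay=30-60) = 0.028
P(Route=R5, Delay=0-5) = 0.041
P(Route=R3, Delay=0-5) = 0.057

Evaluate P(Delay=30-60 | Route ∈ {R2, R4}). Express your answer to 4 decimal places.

P(Route=R2) = 0.045 + 0.022 + 0.064 + 0.024 + 0.071 = 0.226.
P(Route=R4) = 0.073 + 0.062 + 0.004 + 0.073 + 0.022 = 0.234.
P(Route ∈ {R2, R4}) = 0.226 + 0.234 = 0.460; P(Delay=30-60, Route ∈ {R2, R4}) = 0.024 + 0.073 = 0.097.
P(Delay=30-60 | Route ∈ {R2, R4}) = 0.097/0.460 = 0.2109.

0.2109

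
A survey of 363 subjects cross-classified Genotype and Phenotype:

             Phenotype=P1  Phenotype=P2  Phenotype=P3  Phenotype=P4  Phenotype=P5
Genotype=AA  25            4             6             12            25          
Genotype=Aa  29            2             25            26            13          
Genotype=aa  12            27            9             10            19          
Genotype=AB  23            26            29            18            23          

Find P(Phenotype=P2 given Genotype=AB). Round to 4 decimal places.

0.2185

Total with Genotype=AB: 23 + 26 + 29 + 18 + 23 = 119.
P(Phenotype=P2 | Genotype=AB) = 26/119 = 0.2185.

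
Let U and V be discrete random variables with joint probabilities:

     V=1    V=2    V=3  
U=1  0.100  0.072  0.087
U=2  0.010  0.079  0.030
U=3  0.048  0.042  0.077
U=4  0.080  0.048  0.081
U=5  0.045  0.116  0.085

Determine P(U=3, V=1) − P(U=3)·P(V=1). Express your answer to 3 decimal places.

P(U=3) = 0.048 + 0.042 + 0.077 = 0.167.
P(V=1) = 0.100 + 0.010 + 0.048 + 0.080 + 0.045 = 0.283.
P(U=3, V=1) − P(U=3)P(V=1) = 0.048 − 0.167×0.283 = 0.001.

0.001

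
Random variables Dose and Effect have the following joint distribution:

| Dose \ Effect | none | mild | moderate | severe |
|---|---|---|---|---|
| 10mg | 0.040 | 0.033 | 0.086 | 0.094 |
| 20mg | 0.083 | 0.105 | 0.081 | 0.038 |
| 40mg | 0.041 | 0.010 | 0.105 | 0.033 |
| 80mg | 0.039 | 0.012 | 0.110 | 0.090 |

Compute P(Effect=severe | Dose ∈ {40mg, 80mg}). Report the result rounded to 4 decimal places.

P(Dose=40mg) = 0.041 + 0.010 + 0.105 + 0.033 = 0.189.
P(Dose=80mg) = 0.039 + 0.012 + 0.110 + 0.090 = 0.251.
P(Dose ∈ {40mg, 80mg}) = 0.189 + 0.251 = 0.440; P(Effect=severe, Dose ∈ {40mg, 80mg}) = 0.033 + 0.090 = 0.123.
P(Effect=severe | Dose ∈ {40mg, 80mg}) = 0.123/0.440 = 0.2795.

0.2795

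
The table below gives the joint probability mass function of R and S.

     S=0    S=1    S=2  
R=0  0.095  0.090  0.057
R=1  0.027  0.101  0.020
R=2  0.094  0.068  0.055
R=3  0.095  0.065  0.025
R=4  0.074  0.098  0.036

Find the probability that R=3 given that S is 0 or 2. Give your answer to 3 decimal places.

0.208

P(S=0) = 0.095 + 0.027 + 0.094 + 0.095 + 0.074 = 0.385.
P(S=2) = 0.057 + 0.020 + 0.055 + 0.025 + 0.036 = 0.193.
P(S ∈ {0, 2}) = 0.385 + 0.193 = 0.578; P(R=3, S ∈ {0, 2}) = 0.095 + 0.025 = 0.120.
P(R=3 | S ∈ {0, 2}) = 0.120/0.578 = 0.208.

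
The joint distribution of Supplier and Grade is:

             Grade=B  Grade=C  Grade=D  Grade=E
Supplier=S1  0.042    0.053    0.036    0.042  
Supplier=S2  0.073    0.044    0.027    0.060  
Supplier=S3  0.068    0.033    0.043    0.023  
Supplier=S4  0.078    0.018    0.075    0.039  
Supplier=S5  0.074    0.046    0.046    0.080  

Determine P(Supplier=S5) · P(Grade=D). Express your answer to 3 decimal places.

0.056

P(Supplier=S5) = 0.074 + 0.046 + 0.046 + 0.080 = 0.246.
P(Grade=D) = 0.036 + 0.027 + 0.043 + 0.075 + 0.046 = 0.227.
Product: 0.246 × 0.227 = 0.056.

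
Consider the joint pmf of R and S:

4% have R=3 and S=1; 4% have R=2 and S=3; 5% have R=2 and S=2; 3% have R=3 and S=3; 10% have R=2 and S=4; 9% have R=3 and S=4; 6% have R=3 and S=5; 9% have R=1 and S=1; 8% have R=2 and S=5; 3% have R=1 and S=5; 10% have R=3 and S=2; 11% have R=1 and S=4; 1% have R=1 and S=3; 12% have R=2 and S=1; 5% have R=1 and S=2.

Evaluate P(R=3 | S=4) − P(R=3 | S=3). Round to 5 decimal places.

P(S=4) = 0.11 + 0.10 + 0.09 = 0.30; P(R=3 | S=4) = 0.09/0.30 = 0.300000.
P(S=3) = 0.01 + 0.04 + 0.03 = 0.08; P(R=3 | S=3) = 0.03/0.08 = 0.375000.
Difference = -0.07500.

-0.07500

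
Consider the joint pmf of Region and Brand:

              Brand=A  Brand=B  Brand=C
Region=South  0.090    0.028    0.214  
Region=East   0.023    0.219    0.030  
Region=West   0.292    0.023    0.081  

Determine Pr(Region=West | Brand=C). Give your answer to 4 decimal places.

0.2492

P(Brand=C) = 0.214 + 0.030 + 0.081 = 0.325.
P(Region=West | Brand=C) = 0.081/0.325 = 0.2492.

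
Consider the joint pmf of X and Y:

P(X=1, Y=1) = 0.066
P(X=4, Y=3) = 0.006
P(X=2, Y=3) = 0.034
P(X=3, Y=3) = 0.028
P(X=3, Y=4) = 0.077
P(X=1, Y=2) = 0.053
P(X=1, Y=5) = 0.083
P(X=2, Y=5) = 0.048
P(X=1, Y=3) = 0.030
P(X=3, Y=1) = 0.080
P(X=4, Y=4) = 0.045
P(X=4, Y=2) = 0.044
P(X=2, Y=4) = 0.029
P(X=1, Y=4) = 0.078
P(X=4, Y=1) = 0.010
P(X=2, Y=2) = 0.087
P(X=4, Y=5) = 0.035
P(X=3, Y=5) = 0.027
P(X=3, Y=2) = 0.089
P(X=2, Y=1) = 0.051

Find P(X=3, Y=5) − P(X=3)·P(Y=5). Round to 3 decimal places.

-0.031

P(X=3) = 0.080 + 0.089 + 0.028 + 0.077 + 0.027 = 0.301.
P(Y=5) = 0.083 + 0.048 + 0.027 + 0.035 = 0.193.
P(X=3, Y=5) − P(X=3)P(Y=5) = 0.027 − 0.301×0.193 = -0.031.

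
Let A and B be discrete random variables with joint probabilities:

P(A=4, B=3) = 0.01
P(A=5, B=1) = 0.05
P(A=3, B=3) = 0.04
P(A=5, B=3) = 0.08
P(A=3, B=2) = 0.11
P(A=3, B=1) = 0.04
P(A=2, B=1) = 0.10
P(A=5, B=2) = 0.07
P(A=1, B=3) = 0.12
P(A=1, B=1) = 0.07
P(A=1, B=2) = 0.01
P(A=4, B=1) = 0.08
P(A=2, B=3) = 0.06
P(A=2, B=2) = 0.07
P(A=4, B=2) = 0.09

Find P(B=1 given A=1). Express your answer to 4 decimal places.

P(A=1) = 0.07 + 0.01 + 0.12 = 0.20.
P(B=1 | A=1) = 0.07/0.20 = 0.3500.

0.3500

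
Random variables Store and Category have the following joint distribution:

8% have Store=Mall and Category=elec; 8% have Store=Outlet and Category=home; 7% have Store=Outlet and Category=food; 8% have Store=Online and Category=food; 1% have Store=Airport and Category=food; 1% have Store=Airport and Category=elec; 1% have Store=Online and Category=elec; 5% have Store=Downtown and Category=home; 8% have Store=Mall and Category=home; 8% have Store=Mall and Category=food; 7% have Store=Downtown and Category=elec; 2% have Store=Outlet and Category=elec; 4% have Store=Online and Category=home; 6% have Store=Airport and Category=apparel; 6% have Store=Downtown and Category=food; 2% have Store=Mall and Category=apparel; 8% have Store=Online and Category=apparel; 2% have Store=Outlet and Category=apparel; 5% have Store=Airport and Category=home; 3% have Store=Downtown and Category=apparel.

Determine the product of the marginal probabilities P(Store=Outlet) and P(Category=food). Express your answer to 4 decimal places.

0.0570

P(Store=Outlet) = 0.07 + 0.02 + 0.02 + 0.08 = 0.19.
P(Category=food) = 0.06 + 0.08 + 0.01 + 0.07 + 0.08 = 0.30.
Product: 0.19 × 0.30 = 0.0570.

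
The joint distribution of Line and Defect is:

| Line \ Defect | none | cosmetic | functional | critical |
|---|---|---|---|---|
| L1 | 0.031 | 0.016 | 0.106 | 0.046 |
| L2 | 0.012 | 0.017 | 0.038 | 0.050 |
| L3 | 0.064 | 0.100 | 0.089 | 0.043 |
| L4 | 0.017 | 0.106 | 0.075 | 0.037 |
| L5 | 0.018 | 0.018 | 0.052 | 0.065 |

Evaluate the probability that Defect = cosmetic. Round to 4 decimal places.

P(Defect=cosmetic) = 0.016 + 0.017 + 0.100 + 0.106 + 0.018 = 0.257.

0.2570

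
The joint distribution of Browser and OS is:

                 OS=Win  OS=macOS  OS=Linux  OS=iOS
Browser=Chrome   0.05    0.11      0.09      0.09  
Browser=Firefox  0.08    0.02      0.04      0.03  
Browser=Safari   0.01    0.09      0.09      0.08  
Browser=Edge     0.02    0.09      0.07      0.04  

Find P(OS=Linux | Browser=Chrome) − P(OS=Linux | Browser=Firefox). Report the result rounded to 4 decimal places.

P(Browser=Chrome) = 0.05 + 0.11 + 0.09 + 0.09 = 0.34; P(OS=Linux | Browser=Chrome) = 0.09/0.34 = 0.26471.
P(Browser=Firefox) = 0.08 + 0.02 + 0.04 + 0.03 = 0.17; P(OS=Linux | Browser=Firefox) = 0.04/0.17 = 0.23529.
Difference = 0.0294.

0.0294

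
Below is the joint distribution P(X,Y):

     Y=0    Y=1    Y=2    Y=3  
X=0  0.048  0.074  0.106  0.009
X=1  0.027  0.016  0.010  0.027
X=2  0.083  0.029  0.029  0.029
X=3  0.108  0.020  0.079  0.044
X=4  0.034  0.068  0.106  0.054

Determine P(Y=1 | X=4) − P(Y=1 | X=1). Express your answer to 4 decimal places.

P(X=4) = 0.034 + 0.068 + 0.106 + 0.054 = 0.262; P(Y=1 | X=4) = 0.068/0.262 = 0.25954.
P(X=1) = 0.027 + 0.016 + 0.010 + 0.027 = 0.080; P(Y=1 | X=1) = 0.016/0.080 = 0.20000.
Difference = 0.0595.

0.0595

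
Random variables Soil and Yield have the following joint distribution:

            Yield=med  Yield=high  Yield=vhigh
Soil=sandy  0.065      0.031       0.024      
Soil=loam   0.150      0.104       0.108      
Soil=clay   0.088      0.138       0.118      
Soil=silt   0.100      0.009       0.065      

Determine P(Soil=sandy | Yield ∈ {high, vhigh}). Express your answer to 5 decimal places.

0.09213

P(Yield=high) = 0.031 + 0.104 + 0.138 + 0.009 = 0.282.
P(Yield=vhigh) = 0.024 + 0.108 + 0.118 + 0.065 = 0.315.
P(Yield ∈ {high, vhigh}) = 0.282 + 0.315 = 0.597; P(Soil=sandy, Yield ∈ {high, vhigh}) = 0.031 + 0.024 = 0.055.
P(Soil=sandy | Yield ∈ {high, vhigh}) = 0.055/0.597 = 0.09213.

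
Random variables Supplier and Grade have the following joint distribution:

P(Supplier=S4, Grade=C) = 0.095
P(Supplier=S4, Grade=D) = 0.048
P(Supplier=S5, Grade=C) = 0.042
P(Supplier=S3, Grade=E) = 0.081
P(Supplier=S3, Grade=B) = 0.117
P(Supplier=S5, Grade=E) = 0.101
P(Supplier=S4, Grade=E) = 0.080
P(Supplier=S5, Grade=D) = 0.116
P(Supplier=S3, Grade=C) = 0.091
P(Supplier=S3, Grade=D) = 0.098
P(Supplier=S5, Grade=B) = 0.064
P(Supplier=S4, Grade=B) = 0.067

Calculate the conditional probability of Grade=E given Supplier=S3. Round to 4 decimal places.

0.2093

P(Supplier=S3) = 0.117 + 0.091 + 0.098 + 0.081 = 0.387.
P(Grade=E | Supplier=S3) = 0.081/0.387 = 0.2093.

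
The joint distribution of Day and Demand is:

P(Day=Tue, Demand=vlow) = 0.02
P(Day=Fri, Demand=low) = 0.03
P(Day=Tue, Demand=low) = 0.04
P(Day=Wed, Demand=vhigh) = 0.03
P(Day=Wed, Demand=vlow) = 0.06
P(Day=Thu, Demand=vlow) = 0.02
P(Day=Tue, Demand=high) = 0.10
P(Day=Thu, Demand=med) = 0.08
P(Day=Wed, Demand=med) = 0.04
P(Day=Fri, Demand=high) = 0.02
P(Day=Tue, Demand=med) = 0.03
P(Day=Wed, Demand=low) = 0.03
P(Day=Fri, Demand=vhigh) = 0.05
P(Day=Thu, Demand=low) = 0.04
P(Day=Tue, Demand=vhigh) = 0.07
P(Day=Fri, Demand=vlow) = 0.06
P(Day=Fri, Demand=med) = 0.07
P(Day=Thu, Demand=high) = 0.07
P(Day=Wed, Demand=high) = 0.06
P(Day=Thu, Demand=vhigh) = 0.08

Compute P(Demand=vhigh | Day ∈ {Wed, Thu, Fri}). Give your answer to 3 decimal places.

0.216

P(Day=Wed) = 0.06 + 0.03 + 0.04 + 0.06 + 0.03 = 0.22.
P(Day=Thu) = 0.02 + 0.04 + 0.08 + 0.07 + 0.08 = 0.29.
P(Day=Fri) = 0.06 + 0.03 + 0.07 + 0.02 + 0.05 = 0.23.
P(Day ∈ {Wed, Thu, Fri}) = 0.22 + 0.29 + 0.23 = 0.74; P(Demand=vhigh, Day ∈ {Wed, Thu, Fri}) = 0.03 + 0.08 + 0.05 = 0.16.
P(Demand=vhigh | Day ∈ {Wed, Thu, Fri}) = 0.16/0.74 = 0.216.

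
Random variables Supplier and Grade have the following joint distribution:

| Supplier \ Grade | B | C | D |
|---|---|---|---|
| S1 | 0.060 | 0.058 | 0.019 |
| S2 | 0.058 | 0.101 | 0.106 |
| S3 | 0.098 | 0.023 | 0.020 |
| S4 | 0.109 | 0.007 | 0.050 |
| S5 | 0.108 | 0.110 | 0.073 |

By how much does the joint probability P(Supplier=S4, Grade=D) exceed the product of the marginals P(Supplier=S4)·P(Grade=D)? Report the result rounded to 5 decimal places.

P(Supplier=S4) = 0.109 + 0.007 + 0.050 = 0.166.
P(Grade=D) = 0.019 + 0.106 + 0.020 + 0.050 + 0.073 = 0.268.
P(Supplier=S4, Grade=D) − P(Supplier=S4)P(Grade=D) = 0.050 − 0.166×0.268 = 0.00551.

0.00551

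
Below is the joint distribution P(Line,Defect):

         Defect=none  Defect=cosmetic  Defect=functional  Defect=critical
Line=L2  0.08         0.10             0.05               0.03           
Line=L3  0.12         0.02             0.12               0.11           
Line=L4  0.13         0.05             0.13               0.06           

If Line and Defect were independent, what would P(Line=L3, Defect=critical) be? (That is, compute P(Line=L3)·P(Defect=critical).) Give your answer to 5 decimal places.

0.07400

P(Line=L3) = 0.12 + 0.02 + 0.12 + 0.11 = 0.37.
P(Defect=critical) = 0.03 + 0.11 + 0.06 = 0.20.
Product: 0.37 × 0.20 = 0.07400.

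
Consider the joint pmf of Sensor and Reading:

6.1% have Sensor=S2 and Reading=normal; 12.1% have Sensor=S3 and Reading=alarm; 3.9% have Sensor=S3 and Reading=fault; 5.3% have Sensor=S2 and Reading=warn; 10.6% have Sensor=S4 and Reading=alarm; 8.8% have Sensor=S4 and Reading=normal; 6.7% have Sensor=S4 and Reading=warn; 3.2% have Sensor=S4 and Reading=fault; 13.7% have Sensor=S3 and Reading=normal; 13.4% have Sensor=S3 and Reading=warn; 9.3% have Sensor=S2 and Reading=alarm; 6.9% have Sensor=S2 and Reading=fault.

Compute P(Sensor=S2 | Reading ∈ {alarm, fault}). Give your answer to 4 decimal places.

0.3522

P(Reading=alarm) = 0.093 + 0.121 + 0.106 = 0.320.
P(Reading=fault) = 0.069 + 0.039 + 0.032 = 0.140.
P(Reading ∈ {alarm, fault}) = 0.320 + 0.140 = 0.460; P(Sensor=S2, Reading ∈ {alarm, fault}) = 0.093 + 0.069 = 0.162.
P(Sensor=S2 | Reading ∈ {alarm, fault}) = 0.162/0.460 = 0.3522.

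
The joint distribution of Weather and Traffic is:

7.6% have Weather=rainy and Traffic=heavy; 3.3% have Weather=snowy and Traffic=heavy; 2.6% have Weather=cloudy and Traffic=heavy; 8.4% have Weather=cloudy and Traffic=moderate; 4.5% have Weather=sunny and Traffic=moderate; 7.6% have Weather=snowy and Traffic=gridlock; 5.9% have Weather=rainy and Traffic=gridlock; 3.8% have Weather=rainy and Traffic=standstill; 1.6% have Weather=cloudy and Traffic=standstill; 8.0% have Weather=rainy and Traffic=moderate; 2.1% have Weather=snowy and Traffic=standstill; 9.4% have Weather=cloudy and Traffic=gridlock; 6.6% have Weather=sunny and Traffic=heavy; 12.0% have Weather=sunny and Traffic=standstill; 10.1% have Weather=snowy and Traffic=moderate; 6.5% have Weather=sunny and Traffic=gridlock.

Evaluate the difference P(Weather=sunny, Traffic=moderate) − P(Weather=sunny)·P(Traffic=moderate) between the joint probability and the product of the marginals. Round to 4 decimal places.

-0.0468

P(Weather=sunny) = 0.045 + 0.066 + 0.065 + 0.120 = 0.296.
P(Traffic=moderate) = 0.045 + 0.084 + 0.080 + 0.101 = 0.310.
P(Weather=sunny, Traffic=moderate) − P(Weather=sunny)P(Traffic=moderate) = 0.045 − 0.296×0.310 = -0.0468.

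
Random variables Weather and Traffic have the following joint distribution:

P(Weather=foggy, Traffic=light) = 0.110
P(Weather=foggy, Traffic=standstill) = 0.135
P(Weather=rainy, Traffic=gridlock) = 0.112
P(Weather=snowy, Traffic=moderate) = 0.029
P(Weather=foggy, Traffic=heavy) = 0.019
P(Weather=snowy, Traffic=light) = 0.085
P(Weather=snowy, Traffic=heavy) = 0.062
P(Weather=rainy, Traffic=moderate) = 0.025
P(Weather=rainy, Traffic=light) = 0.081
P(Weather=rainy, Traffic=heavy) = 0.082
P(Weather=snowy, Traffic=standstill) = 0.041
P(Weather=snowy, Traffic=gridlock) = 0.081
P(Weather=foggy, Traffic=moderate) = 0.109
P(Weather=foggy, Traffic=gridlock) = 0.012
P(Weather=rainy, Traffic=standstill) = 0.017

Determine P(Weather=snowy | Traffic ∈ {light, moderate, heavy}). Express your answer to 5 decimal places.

0.29236

P(Traffic=light) = 0.081 + 0.085 + 0.110 = 0.276.
P(Traffic=moderate) = 0.025 + 0.029 + 0.109 = 0.163.
P(Traffic=heavy) = 0.082 + 0.062 + 0.019 = 0.163.
P(Traffic ∈ {light, moderate, heavy}) = 0.276 + 0.163 + 0.163 = 0.602; P(Weather=snowy, Traffic ∈ {light, moderate, heavy}) = 0.085 + 0.029 + 0.062 = 0.176.
P(Weather=snowy | Traffic ∈ {light, moderate, heavy}) = 0.176/0.602 = 0.29236.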